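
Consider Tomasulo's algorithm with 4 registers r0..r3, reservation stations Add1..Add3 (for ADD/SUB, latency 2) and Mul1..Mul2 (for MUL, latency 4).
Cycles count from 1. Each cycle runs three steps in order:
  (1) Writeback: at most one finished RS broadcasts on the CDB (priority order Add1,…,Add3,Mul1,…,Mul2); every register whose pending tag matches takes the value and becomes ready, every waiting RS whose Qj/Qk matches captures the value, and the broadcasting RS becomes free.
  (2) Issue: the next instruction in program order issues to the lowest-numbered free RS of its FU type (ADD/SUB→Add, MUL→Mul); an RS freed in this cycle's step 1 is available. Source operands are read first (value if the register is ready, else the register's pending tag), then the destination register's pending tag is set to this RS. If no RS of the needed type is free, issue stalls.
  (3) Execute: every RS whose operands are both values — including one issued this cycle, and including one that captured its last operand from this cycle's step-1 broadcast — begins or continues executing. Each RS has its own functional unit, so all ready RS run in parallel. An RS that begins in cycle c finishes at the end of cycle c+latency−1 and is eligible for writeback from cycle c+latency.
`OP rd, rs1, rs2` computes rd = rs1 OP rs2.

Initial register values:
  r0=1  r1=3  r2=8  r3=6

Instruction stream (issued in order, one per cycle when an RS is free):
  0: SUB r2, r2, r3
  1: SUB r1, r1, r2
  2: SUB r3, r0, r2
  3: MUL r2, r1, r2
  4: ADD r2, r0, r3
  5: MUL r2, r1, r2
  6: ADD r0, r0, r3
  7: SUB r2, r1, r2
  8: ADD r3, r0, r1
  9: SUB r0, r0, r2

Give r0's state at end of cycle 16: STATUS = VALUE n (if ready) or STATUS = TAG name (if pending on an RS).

STATUS = VALUE -1

cycle 1: issue SUB r2<-Add1 // r0:1,r1:3,r2:Add1,r3:6
cycle 2: issue SUB r1<-Add2 // r0:1,r1:Add2,r2:Add1,r3:6
cycle 3: CDB Add1=2; issue SUB r3<-Add1 // r0:1,r1:Add2,r2:2,r3:Add1
cycle 4: issue MUL r2<-Mul1 // r0:1,r1:Add2,r2:Mul1,r3:Add1
cycle 5: CDB Add1=-1; issue ADD r2<-Add1 // r0:1,r1:Add2,r2:Add1,r3:-1
cycle 6: CDB Add2=1; issue MUL r2<-Mul2 // r0:1,r1:1,r2:Mul2,r3:-1
cycle 7: CDB Add1=0; issue ADD r0<-Add1 // r0:Add1,r1:1,r2:Mul2,r3:-1
cycle 8: issue SUB r2<-Add2 // r0:Add1,r1:1,r2:Add2,r3:-1
cycle 9: CDB Add1=0; issue ADD r3<-Add1 // r0:0,r1:1,r2:Add2,r3:Add1
cycle 10: CDB Mul1=2; issue SUB r0<-Add3 // r0:Add3,r1:1,r2:Add2,r3:Add1
cycle 11: CDB Add1=1 // r0:Add3,r1:1,r2:Add2,r3:1
cycle 12: CDB Mul2=0 // r0:Add3,r1:1,r2:Add2,r3:1
cycle 13: - // r0:Add3,r1:1,r2:Add2,r3:1
cycle 14: CDB Add2=1 // r0:Add3,r1:1,r2:1,r3:1
cycle 15: - // r0:Add3,r1:1,r2:1,r3:1
cycle 16: CDB Add3=-1 // r0:-1,r1:1,r2:1,r3:1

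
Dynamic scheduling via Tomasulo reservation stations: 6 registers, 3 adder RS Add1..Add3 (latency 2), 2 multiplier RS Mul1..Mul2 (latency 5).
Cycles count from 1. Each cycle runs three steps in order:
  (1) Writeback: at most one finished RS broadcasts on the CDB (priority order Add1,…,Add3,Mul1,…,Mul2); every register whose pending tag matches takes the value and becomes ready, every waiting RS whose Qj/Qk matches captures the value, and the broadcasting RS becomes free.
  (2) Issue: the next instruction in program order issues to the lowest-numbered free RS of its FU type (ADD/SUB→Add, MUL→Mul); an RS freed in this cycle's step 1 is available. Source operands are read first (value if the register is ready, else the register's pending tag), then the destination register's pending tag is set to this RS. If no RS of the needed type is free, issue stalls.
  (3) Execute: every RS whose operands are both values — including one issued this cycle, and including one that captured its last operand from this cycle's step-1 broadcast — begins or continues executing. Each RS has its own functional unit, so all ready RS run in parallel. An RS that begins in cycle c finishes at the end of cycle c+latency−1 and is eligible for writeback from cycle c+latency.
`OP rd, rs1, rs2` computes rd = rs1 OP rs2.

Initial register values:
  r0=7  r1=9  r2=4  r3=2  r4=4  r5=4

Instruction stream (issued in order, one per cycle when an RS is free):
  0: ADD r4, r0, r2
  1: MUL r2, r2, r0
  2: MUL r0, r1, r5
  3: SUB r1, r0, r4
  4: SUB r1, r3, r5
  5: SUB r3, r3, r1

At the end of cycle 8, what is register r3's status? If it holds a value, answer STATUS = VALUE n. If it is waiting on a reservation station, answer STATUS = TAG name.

STATUS = TAG Add3

c1: issue ADD r4<-Add1 | r0:7,r1:9,r2:4,r3:2,r4:Add1,r5:4
c2: issue MUL r2<-Mul1 | r0:7,r1:9,r2:Mul1,r3:2,r4:Add1,r5:4
c3: CDB Add1=11; issue MUL r0<-Mul2 | r0:Mul2,r1:9,r2:Mul1,r3:2,r4:11,r5:4
c4: issue SUB r1<-Add1 | r0:Mul2,r1:Add1,r2:Mul1,r3:2,r4:11,r5:4
c5: issue SUB r1<-Add2 | r0:Mul2,r1:Add2,r2:Mul1,r3:2,r4:11,r5:4
c6: issue SUB r3<-Add3 | r0:Mul2,r1:Add2,r2:Mul1,r3:Add3,r4:11,r5:4
c7: CDB Add2=-2 | r0:Mul2,r1:-2,r2:Mul1,r3:Add3,r4:11,r5:4
c8: CDB Mul1=28 | r0:Mul2,r1:-2,r2:28,r3:Add3,r4:11,r5:4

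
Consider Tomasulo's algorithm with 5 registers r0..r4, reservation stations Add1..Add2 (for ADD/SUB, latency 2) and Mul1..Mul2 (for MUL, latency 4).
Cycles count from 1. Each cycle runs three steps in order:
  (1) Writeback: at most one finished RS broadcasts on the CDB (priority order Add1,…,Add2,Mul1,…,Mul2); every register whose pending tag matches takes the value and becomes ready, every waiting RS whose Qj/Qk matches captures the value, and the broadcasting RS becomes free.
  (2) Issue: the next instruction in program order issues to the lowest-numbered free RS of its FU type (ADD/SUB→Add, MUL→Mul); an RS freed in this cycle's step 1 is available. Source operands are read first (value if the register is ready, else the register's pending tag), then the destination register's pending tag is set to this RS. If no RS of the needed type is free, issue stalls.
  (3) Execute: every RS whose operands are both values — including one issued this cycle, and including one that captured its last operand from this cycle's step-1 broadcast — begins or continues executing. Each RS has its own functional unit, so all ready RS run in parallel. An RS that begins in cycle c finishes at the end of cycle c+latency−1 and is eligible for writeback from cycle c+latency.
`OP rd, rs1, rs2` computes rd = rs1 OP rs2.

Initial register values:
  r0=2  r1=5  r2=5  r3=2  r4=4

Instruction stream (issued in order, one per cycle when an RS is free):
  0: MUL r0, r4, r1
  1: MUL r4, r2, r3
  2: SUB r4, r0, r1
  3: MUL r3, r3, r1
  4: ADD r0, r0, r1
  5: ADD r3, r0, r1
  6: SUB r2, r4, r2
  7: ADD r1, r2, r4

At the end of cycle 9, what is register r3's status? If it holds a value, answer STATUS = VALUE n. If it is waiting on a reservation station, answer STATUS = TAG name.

c1: issue MUL r0<-Mul1 | r0:Mul1,r1:5,r2:5,r3:2,r4:4
c2: issue MUL r4<-Mul2 | r0:Mul1,r1:5,r2:5,r3:2,r4:Mul2
c3: issue SUB r4<-Add1 | r0:Mul1,r1:5,r2:5,r3:2,r4:Add1
c4: stall | r0:Mul1,r1:5,r2:5,r3:2,r4:Add1
c5: CDB Mul1=20; issue MUL r3<-Mul1 | r0:20,r1:5,r2:5,r3:Mul1,r4:Add1
c6: CDB Mul2=10; issue ADD r0<-Add2 | r0:Add2,r1:5,r2:5,r3:Mul1,r4:Add1
c7: CDB Add1=15; issue ADD r3<-Add1 | r0:Add2,r1:5,r2:5,r3:Add1,r4:15
c8: CDB Add2=25; issue SUB r2<-Add2 | r0:25,r1:5,r2:Add2,r3:Add1,r4:15
c9: CDB Mul1=10; stall | r0:25,r1:5,r2:Add2,r3:Add1,r4:15

STATUS = TAG Add1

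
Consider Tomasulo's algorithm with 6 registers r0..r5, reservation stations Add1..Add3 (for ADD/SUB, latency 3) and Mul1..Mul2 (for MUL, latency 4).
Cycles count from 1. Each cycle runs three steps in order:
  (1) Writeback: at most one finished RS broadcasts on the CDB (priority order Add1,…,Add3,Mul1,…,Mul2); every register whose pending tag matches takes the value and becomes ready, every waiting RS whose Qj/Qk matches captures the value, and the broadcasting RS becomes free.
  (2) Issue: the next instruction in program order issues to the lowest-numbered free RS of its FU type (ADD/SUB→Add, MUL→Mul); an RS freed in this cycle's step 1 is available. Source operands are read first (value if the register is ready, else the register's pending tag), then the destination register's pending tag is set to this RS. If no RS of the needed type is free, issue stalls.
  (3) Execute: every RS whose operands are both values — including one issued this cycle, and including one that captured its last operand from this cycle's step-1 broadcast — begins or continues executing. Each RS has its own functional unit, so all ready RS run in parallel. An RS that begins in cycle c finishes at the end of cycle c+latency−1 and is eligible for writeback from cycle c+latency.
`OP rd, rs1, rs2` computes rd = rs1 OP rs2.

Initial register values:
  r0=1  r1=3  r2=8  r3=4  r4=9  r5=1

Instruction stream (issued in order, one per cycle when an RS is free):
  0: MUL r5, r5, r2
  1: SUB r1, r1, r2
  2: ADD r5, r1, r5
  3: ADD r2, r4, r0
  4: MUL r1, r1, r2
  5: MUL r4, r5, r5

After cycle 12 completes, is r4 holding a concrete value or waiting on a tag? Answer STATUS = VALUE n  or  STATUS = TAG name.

STATUS = TAG Mul1

  c1: issue MUL r5<-Mul1  regs: r0:1,r1:3,r2:8,r3:4,r4:9,r5:Mul1
  c2: issue SUB r1<-Add1  regs: r0:1,r1:Add1,r2:8,r3:4,r4:9,r5:Mul1
  c3: issue ADD r5<-Add2  regs: r0:1,r1:Add1,r2:8,r3:4,r4:9,r5:Add2
  c4: issue ADD r2<-Add3  regs: r0:1,r1:Add1,r2:Add3,r3:4,r4:9,r5:Add2
  c5: CDB Add1=-5; issue MUL r1<-Mul2  regs: r0:1,r1:Mul2,r2:Add3,r3:4,r4:9,r5:Add2
  c6: CDB Mul1=8; issue MUL r4<-Mul1  regs: r0:1,r1:Mul2,r2:Add3,r3:4,r4:Mul1,r5:Add2
  c7: CDB Add3=10  regs: r0:1,r1:Mul2,r2:10,r3:4,r4:Mul1,r5:Add2
  c8: -  regs: r0:1,r1:Mul2,r2:10,r3:4,r4:Mul1,r5:Add2
  c9: CDB Add2=3  regs: r0:1,r1:Mul2,r2:10,r3:4,r4:Mul1,r5:3
  c10: -  regs: r0:1,r1:Mul2,r2:10,r3:4,r4:Mul1,r5:3
  c11: CDB Mul2=-50  regs: r0:1,r1:-50,r2:10,r3:4,r4:Mul1,r5:3
  c12: -  regs: r0:1,r1:-50,r2:10,r3:4,r4:Mul1,r5:3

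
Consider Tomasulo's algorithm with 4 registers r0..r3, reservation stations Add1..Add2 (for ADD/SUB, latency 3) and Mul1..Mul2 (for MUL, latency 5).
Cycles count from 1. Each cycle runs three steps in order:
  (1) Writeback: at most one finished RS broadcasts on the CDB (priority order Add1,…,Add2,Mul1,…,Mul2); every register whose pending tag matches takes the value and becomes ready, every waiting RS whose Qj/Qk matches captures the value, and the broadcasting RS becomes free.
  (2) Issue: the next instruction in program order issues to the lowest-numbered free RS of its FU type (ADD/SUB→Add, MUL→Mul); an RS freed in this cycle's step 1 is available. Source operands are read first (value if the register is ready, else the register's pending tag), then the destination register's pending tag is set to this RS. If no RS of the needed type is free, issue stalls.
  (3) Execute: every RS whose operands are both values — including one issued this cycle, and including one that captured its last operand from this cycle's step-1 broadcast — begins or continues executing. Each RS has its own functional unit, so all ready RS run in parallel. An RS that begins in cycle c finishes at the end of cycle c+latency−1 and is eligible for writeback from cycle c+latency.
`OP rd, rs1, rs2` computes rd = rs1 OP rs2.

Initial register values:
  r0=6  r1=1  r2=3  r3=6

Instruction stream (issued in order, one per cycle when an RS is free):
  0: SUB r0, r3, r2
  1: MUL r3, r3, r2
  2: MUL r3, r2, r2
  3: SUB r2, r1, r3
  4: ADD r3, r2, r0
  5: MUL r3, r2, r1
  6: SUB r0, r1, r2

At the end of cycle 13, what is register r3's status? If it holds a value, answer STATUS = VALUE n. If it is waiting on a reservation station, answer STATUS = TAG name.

cycle 1: issue SUB r0<-Add1 // r0:Add1,r1:1,r2:3,r3:6
cycle 2: issue MUL r3<-Mul1 // r0:Add1,r1:1,r2:3,r3:Mul1
cycle 3: issue MUL r3<-Mul2 // r0:Add1,r1:1,r2:3,r3:Mul2
cycle 4: CDB Add1=3; issue SUB r2<-Add1 // r0:3,r1:1,r2:Add1,r3:Mul2
cycle 5: issue ADD r3<-Add2 // r0:3,r1:1,r2:Add1,r3:Add2
cycle 6: stall // r0:3,r1:1,r2:Add1,r3:Add2
cycle 7: CDB Mul1=18; issue MUL r3<-Mul1 // r0:3,r1:1,r2:Add1,r3:Mul1
cycle 8: CDB Mul2=9; stall // r0:3,r1:1,r2:Add1,r3:Mul1
cycle 9: stall // r0:3,r1:1,r2:Add1,r3:Mul1
cycle 10: stall // r0:3,r1:1,r2:Add1,r3:Mul1
cycle 11: CDB Add1=-8; issue SUB r0<-Add1 // r0:Add1,r1:1,r2:-8,r3:Mul1
cycle 12: - // r0:Add1,r1:1,r2:-8,r3:Mul1
cycle 13: - // r0:Add1,r1:1,r2:-8,r3:Mul1

STATUS = TAG Mul1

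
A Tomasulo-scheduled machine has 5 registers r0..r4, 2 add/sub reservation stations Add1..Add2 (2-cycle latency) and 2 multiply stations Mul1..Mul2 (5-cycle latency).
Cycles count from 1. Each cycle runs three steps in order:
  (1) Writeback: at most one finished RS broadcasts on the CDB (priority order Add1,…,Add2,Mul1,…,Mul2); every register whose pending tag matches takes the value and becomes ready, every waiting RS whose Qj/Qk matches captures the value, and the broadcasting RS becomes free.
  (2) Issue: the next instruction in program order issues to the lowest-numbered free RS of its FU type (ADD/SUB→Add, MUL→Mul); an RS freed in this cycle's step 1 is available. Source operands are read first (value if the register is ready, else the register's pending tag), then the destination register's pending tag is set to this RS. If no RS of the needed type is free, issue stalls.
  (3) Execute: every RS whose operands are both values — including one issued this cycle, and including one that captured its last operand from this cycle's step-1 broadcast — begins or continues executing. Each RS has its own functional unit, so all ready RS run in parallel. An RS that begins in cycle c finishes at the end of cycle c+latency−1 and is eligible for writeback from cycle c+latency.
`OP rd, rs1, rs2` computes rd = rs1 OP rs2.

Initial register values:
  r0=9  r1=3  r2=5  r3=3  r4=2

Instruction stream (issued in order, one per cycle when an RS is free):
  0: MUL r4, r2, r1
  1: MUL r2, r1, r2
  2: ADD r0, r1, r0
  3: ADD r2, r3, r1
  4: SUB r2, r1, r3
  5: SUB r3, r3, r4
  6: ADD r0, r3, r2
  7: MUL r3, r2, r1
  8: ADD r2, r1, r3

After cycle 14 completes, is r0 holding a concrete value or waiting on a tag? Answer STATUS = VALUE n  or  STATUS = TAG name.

STATUS = VALUE -12

cycle 1: issue MUL r4<-Mul1 // r0:9,r1:3,r2:5,r3:3,r4:Mul1
cycle 2: issue MUL r2<-Mul2 // r0:9,r1:3,r2:Mul2,r3:3,r4:Mul1
cycle 3: issue ADD r0<-Add1 // r0:Add1,r1:3,r2:Mul2,r3:3,r4:Mul1
cycle 4: issue ADD r2<-Add2 // r0:Add1,r1:3,r2:Add2,r3:3,r4:Mul1
cycle 5: CDB Add1=12; issue SUB r2<-Add1 // r0:12,r1:3,r2:Add1,r3:3,r4:Mul1
cycle 6: CDB Add2=6; issue SUB r3<-Add2 // r0:12,r1:3,r2:Add1,r3:Add2,r4:Mul1
cycle 7: CDB Add1=0; issue ADD r0<-Add1 // r0:Add1,r1:3,r2:0,r3:Add2,r4:Mul1
cycle 8: CDB Mul1=15; issue MUL r3<-Mul1 // r0:Add1,r1:3,r2:0,r3:Mul1,r4:15
cycle 9: CDB Mul2=15; stall // r0:Add1,r1:3,r2:0,r3:Mul1,r4:15
cycle 10: CDB Add2=-12; issue ADD r2<-Add2 // r0:Add1,r1:3,r2:Add2,r3:Mul1,r4:15
cycle 11: - // r0:Add1,r1:3,r2:Add2,r3:Mul1,r4:15
cycle 12: CDB Add1=-12 // r0:-12,r1:3,r2:Add2,r3:Mul1,r4:15
cycle 13: CDB Mul1=0 // r0:-12,r1:3,r2:Add2,r3:0,r4:15
cycle 14: - // r0:-12,r1:3,r2:Add2,r3:0,r4:15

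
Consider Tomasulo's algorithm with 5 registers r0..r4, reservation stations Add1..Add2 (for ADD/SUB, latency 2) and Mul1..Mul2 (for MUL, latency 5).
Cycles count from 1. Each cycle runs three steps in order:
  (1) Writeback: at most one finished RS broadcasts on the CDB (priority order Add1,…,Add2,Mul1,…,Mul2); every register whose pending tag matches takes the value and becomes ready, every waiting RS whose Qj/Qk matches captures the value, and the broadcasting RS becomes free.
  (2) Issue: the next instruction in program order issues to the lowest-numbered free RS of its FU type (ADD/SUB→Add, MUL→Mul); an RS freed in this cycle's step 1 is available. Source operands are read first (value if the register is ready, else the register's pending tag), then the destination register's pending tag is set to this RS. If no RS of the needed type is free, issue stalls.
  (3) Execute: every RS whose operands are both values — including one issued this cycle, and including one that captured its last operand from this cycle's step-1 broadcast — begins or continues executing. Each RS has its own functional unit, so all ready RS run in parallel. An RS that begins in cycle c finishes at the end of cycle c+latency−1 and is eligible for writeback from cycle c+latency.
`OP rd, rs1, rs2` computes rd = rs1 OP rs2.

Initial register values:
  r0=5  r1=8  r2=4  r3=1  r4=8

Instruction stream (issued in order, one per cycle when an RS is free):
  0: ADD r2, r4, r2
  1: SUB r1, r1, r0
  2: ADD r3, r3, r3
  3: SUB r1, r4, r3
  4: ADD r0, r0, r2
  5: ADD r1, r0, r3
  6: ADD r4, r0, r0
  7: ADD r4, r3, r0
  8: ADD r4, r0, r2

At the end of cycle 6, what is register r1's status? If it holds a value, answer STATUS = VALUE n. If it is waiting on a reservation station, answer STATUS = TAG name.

  c1: issue ADD r2<-Add1  regs: r0:5,r1:8,r2:Add1,r3:1,r4:8
  c2: issue SUB r1<-Add2  regs: r0:5,r1:Add2,r2:Add1,r3:1,r4:8
  c3: CDB Add1=12; issue ADD r3<-Add1  regs: r0:5,r1:Add2,r2:12,r3:Add1,r4:8
  c4: CDB Add2=3; issue SUB r1<-Add2  regs: r0:5,r1:Add2,r2:12,r3:Add1,r4:8
  c5: CDB Add1=2; issue ADD r0<-Add1  regs: r0:Add1,r1:Add2,r2:12,r3:2,r4:8
  c6: stall  regs: r0:Add1,r1:Add2,r2:12,r3:2,r4:8

STATUS = TAG Add2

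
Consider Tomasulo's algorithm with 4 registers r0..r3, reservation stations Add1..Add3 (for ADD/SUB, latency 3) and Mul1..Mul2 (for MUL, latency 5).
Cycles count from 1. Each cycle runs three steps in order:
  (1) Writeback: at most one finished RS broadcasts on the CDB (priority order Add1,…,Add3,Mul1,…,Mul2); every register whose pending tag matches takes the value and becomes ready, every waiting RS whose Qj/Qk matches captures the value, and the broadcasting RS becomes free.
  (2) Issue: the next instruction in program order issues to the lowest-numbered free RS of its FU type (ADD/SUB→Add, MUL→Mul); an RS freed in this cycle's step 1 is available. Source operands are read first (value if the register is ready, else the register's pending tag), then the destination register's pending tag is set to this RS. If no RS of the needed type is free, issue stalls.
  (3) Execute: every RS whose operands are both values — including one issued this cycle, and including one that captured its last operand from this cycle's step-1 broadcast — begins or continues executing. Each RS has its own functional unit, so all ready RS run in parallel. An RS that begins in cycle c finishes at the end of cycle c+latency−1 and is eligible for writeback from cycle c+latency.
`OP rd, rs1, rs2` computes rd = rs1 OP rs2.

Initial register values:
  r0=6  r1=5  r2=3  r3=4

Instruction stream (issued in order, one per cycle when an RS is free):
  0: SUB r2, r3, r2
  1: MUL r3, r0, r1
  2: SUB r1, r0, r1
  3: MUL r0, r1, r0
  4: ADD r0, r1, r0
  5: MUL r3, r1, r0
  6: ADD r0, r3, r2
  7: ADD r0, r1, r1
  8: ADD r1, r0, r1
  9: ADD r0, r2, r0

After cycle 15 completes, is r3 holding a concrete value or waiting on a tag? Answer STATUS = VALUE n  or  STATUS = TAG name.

STATUS = TAG Mul1

c1: issue SUB r2<-Add1 | r0:6,r1:5,r2:Add1,r3:4
c2: issue MUL r3<-Mul1 | r0:6,r1:5,r2:Add1,r3:Mul1
c3: issue SUB r1<-Add2 | r0:6,r1:Add2,r2:Add1,r3:Mul1
c4: CDB Add1=1; issue MUL r0<-Mul2 | r0:Mul2,r1:Add2,r2:1,r3:Mul1
c5: issue ADD r0<-Add1 | r0:Add1,r1:Add2,r2:1,r3:Mul1
c6: CDB Add2=1; stall | r0:Add1,r1:1,r2:1,r3:Mul1
c7: CDB Mul1=30; issue MUL r3<-Mul1 | r0:Add1,r1:1,r2:1,r3:Mul1
c8: issue ADD r0<-Add2 | r0:Add2,r1:1,r2:1,r3:Mul1
c9: issue ADD r0<-Add3 | r0:Add3,r1:1,r2:1,r3:Mul1
c10: stall | r0:Add3,r1:1,r2:1,r3:Mul1
c11: CDB Mul2=6; stall | r0:Add3,r1:1,r2:1,r3:Mul1
c12: CDB Add3=2; issue ADD r1<-Add3 | r0:2,r1:Add3,r2:1,r3:Mul1
c13: stall | r0:2,r1:Add3,r2:1,r3:Mul1
c14: CDB Add1=7; issue ADD r0<-Add1 | r0:Add1,r1:Add3,r2:1,r3:Mul1
c15: CDB Add3=3 | r0:Add1,r1:3,r2:1,r3:Mul1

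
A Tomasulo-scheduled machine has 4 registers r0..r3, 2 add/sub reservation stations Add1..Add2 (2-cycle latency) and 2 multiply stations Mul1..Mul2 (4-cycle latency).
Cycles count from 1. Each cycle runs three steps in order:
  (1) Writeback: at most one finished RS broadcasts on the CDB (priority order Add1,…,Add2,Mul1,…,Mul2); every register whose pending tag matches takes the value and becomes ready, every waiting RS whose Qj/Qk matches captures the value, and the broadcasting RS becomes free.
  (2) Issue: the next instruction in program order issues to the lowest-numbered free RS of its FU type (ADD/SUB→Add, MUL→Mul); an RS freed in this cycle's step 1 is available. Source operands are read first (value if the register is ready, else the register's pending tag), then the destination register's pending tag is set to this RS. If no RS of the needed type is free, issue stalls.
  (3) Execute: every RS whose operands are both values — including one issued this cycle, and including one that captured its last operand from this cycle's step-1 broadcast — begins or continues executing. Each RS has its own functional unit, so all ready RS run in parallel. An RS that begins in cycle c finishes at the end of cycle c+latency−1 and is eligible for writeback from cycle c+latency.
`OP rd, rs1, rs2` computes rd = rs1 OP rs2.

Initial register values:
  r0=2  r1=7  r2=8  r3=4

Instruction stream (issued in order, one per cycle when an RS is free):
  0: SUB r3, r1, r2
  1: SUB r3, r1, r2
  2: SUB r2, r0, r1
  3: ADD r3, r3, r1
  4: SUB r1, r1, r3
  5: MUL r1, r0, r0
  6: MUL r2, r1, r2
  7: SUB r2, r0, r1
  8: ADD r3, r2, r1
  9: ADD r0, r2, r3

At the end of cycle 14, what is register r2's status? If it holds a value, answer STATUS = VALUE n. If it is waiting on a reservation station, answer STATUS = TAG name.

STATUS = VALUE -2

  c1: issue SUB r3<-Add1  regs: r0:2,r1:7,r2:8,r3:Add1
  c2: issue SUB r3<-Add2  regs: r0:2,r1:7,r2:8,r3:Add2
  c3: CDB Add1=-1; issue SUB r2<-Add1  regs: r0:2,r1:7,r2:Add1,r3:Add2
  c4: CDB Add2=-1; issue ADD r3<-Add2  regs: r0:2,r1:7,r2:Add1,r3:Add2
  c5: CDB Add1=-5; issue SUB r1<-Add1  regs: r0:2,r1:Add1,r2:-5,r3:Add2
  c6: CDB Add2=6; issue MUL r1<-Mul1  regs: r0:2,r1:Mul1,r2:-5,r3:6
  c7: issue MUL r2<-Mul2  regs: r0:2,r1:Mul1,r2:Mul2,r3:6
  c8: CDB Add1=1; issue SUB r2<-Add1  regs: r0:2,r1:Mul1,r2:Add1,r3:6
  c9: issue ADD r3<-Add2  regs: r0:2,r1:Mul1,r2:Add1,r3:Add2
  c10: CDB Mul1=4; stall  regs: r0:2,r1:4,r2:Add1,r3:Add2
  c11: stall  regs: r0:2,r1:4,r2:Add1,r3:Add2
  c12: CDB Add1=-2; issue ADD r0<-Add1  regs: r0:Add1,r1:4,r2:-2,r3:Add2
  c13: -  regs: r0:Add1,r1:4,r2:-2,r3:Add2
  c14: CDB Add2=2  regs: r0:Add1,r1:4,r2:-2,r3:2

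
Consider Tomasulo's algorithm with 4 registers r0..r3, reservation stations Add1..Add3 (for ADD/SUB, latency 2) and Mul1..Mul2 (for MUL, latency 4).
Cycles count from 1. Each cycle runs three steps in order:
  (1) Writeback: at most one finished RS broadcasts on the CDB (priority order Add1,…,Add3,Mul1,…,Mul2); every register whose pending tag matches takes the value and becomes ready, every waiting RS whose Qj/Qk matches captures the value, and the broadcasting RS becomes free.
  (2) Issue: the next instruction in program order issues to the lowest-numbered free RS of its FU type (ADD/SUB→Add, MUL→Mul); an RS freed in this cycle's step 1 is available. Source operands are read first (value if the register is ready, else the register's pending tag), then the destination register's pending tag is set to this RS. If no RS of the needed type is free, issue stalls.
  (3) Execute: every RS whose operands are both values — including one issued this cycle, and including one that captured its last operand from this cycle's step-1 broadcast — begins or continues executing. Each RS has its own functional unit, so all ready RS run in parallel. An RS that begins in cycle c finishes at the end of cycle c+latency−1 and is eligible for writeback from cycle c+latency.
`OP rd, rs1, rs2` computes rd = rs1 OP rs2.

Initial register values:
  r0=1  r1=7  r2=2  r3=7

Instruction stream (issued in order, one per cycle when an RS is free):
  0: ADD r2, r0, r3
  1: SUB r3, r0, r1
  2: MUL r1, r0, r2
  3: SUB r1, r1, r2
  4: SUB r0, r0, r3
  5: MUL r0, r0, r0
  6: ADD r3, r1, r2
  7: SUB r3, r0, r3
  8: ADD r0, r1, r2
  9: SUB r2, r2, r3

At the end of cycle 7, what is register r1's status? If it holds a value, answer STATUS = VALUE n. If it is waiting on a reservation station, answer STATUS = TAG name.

STATUS = TAG Add1

cycle 1: issue ADD r2<-Add1 // r0:1,r1:7,r2:Add1,r3:7
cycle 2: issue SUB r3<-Add2 // r0:1,r1:7,r2:Add1,r3:Add2
cycle 3: CDB Add1=8; issue MUL r1<-Mul1 // r0:1,r1:Mul1,r2:8,r3:Add2
cycle 4: CDB Add2=-6; issue SUB r1<-Add1 // r0:1,r1:Add1,r2:8,r3:-6
cycle 5: issue SUB r0<-Add2 // r0:Add2,r1:Add1,r2:8,r3:-6
cycle 6: issue MUL r0<-Mul2 // r0:Mul2,r1:Add1,r2:8,r3:-6
cycle 7: CDB Add2=7; issue ADD r3<-Add2 // r0:Mul2,r1:Add1,r2:8,r3:Add2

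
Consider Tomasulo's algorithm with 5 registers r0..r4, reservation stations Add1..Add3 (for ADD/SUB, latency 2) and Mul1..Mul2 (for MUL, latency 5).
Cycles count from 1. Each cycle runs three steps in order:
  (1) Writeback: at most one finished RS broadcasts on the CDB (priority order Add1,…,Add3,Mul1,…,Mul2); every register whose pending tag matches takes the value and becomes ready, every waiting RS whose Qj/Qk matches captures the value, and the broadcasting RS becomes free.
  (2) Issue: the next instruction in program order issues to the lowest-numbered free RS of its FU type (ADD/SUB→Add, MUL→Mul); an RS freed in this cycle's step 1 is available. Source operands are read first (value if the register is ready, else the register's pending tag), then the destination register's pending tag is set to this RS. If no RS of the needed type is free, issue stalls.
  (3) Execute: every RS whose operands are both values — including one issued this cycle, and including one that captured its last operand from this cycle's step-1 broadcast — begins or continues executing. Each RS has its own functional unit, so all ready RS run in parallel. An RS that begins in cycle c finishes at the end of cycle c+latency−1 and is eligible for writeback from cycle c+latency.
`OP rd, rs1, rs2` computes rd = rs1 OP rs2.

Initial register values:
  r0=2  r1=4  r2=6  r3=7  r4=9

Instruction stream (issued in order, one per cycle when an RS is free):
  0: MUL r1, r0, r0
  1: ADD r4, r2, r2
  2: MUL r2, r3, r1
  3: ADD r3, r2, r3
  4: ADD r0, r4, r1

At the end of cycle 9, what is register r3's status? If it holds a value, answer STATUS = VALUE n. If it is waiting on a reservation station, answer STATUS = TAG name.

STATUS = TAG Add1

c1: issue MUL r1<-Mul1 | r0:2,r1:Mul1,r2:6,r3:7,r4:9
c2: issue ADD r4<-Add1 | r0:2,r1:Mul1,r2:6,r3:7,r4:Add1
c3: issue MUL r2<-Mul2 | r0:2,r1:Mul1,r2:Mul2,r3:7,r4:Add1
c4: CDB Add1=12; issue ADD r3<-Add1 | r0:2,r1:Mul1,r2:Mul2,r3:Add1,r4:12
c5: issue ADD r0<-Add2 | r0:Add2,r1:Mul1,r2:Mul2,r3:Add1,r4:12
c6: CDB Mul1=4 | r0:Add2,r1:4,r2:Mul2,r3:Add1,r4:12
c7: - | r0:Add2,r1:4,r2:Mul2,r3:Add1,r4:12
c8: CDB Add2=16 | r0:16,r1:4,r2:Mul2,r3:Add1,r4:12
c9: - | r0:16,r1:4,r2:Mul2,r3:Add1,r4:12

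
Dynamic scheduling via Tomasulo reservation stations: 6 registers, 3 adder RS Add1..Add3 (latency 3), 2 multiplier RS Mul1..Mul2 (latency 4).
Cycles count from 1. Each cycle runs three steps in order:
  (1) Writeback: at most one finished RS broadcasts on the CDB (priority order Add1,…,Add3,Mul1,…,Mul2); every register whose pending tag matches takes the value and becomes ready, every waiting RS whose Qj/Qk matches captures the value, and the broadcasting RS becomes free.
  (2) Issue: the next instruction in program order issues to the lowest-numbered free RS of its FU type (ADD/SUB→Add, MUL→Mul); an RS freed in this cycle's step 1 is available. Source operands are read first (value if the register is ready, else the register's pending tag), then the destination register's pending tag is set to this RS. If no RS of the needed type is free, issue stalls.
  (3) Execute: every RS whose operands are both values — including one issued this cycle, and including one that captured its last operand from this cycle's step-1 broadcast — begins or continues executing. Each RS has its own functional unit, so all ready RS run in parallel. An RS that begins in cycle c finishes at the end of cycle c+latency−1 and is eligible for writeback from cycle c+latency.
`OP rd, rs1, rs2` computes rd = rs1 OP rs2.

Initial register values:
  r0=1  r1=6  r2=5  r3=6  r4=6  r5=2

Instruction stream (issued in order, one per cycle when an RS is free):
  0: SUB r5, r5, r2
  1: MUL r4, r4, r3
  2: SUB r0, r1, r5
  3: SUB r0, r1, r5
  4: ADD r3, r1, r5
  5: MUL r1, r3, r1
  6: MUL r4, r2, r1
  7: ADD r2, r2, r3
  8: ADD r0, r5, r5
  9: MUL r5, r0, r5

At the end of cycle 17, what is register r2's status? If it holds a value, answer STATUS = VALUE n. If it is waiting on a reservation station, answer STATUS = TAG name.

c1: issue SUB r5<-Add1 | r0:1,r1:6,r2:5,r3:6,r4:6,r5:Add1
c2: issue MUL r4<-Mul1 | r0:1,r1:6,r2:5,r3:6,r4:Mul1,r5:Add1
c3: issue SUB r0<-Add2 | r0:Add2,r1:6,r2:5,r3:6,r4:Mul1,r5:Add1
c4: CDB Add1=-3; issue SUB r0<-Add1 | r0:Add1,r1:6,r2:5,r3:6,r4:Mul1,r5:-3
c5: issue ADD r3<-Add3 | r0:Add1,r1:6,r2:5,r3:Add3,r4:Mul1,r5:-3
c6: CDB Mul1=36; issue MUL r1<-Mul1 | r0:Add1,r1:Mul1,r2:5,r3:Add3,r4:36,r5:-3
c7: CDB Add1=9; issue MUL r4<-Mul2 | r0:9,r1:Mul1,r2:5,r3:Add3,r4:Mul2,r5:-3
c8: CDB Add2=9; issue ADD r2<-Add1 | r0:9,r1:Mul1,r2:Add1,r3:Add3,r4:Mul2,r5:-3
c9: CDB Add3=3; issue ADD r0<-Add2 | r0:Add2,r1:Mul1,r2:Add1,r3:3,r4:Mul2,r5:-3
c10: stall | r0:Add2,r1:Mul1,r2:Add1,r3:3,r4:Mul2,r5:-3
c11: stall | r0:Add2,r1:Mul1,r2:Add1,r3:3,r4:Mul2,r5:-3
c12: CDB Add1=8; stall | r0:Add2,r1:Mul1,r2:8,r3:3,r4:Mul2,r5:-3
c13: CDB Add2=-6; stall | r0:-6,r1:Mul1,r2:8,r3:3,r4:Mul2,r5:-3
c14: CDB Mul1=18; issue MUL r5<-Mul1 | r0:-6,r1:18,r2:8,r3:3,r4:Mul2,r5:Mul1
c15: - | r0:-6,r1:18,r2:8,r3:3,r4:Mul2,r5:Mul1
c16: - | r0:-6,r1:18,r2:8,r3:3,r4:Mul2,r5:Mul1
c17: - | r0:-6,r1:18,r2:8,r3:3,r4:Mul2,r5:Mul1

STATUS = VALUE 8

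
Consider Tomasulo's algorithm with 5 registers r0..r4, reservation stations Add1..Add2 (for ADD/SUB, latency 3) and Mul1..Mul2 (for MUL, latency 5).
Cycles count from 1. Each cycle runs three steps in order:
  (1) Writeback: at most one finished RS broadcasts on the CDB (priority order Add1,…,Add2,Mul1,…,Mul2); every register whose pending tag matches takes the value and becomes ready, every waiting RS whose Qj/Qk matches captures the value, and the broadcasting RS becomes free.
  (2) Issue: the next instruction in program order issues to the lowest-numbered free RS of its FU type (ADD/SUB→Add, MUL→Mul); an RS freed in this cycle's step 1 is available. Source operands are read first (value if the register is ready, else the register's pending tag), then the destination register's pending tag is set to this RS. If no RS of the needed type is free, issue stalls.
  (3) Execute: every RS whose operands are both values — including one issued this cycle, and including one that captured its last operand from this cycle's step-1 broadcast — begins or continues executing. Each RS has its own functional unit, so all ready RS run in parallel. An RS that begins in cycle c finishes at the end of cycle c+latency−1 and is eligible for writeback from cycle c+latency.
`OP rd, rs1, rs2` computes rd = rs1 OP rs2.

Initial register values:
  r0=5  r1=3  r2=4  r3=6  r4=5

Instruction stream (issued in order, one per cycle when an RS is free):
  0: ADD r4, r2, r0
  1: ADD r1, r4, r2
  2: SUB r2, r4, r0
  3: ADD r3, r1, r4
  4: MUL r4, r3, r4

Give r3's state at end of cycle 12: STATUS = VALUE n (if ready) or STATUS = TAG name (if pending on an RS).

c1: issue ADD r4<-Add1 | r0:5,r1:3,r2:4,r3:6,r4:Add1
c2: issue ADD r1<-Add2 | r0:5,r1:Add2,r2:4,r3:6,r4:Add1
c3: stall | r0:5,r1:Add2,r2:4,r3:6,r4:Add1
c4: CDB Add1=9; issue SUB r2<-Add1 | r0:5,r1:Add2,r2:Add1,r3:6,r4:9
c5: stall | r0:5,r1:Add2,r2:Add1,r3:6,r4:9
c6: stall | r0:5,r1:Add2,r2:Add1,r3:6,r4:9
c7: CDB Add1=4; issue ADD r3<-Add1 | r0:5,r1:Add2,r2:4,r3:Add1,r4:9
c8: CDB Add2=13; issue MUL r4<-Mul1 | r0:5,r1:13,r2:4,r3:Add1,r4:Mul1
c9: - | r0:5,r1:13,r2:4,r3:Add1,r4:Mul1
c10: - | r0:5,r1:13,r2:4,r3:Add1,r4:Mul1
c11: CDB Add1=22 | r0:5,r1:13,r2:4,r3:22,r4:Mul1
c12: - | r0:5,r1:13,r2:4,r3:22,r4:Mul1

STATUS = VALUE 22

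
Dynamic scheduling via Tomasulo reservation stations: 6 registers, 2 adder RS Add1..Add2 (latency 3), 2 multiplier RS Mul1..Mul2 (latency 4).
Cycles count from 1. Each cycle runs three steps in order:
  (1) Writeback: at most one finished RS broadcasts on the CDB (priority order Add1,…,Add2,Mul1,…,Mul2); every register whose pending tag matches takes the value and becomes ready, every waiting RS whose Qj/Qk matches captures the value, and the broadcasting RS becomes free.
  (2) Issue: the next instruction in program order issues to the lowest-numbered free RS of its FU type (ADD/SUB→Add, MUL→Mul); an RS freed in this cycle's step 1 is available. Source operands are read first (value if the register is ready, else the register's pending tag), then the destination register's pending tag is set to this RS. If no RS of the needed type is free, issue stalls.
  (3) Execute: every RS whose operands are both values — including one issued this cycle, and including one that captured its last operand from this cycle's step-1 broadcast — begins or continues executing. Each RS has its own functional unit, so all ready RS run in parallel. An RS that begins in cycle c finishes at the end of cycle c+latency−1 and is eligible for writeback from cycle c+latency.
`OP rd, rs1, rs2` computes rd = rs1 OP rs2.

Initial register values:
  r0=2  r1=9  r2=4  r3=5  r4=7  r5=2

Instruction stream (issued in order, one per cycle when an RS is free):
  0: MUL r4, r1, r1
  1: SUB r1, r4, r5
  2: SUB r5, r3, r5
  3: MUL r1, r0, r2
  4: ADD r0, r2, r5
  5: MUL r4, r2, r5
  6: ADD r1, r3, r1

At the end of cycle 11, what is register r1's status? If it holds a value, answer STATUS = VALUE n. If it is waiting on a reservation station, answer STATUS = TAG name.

STATUS = TAG Add1

cycle 1: issue MUL r4<-Mul1 // r0:2,r1:9,r2:4,r3:5,r4:Mul1,r5:2
cycle 2: issue SUB r1<-Add1 // r0:2,r1:Add1,r2:4,r3:5,r4:Mul1,r5:2
cycle 3: issue SUB r5<-Add2 // r0:2,r1:Add1,r2:4,r3:5,r4:Mul1,r5:Add2
cycle 4: issue MUL r1<-Mul2 // r0:2,r1:Mul2,r2:4,r3:5,r4:Mul1,r5:Add2
cycle 5: CDB Mul1=81; stall // r0:2,r1:Mul2,r2:4,r3:5,r4:81,r5:Add2
cycle 6: CDB Add2=3; issue ADD r0<-Add2 // r0:Add2,r1:Mul2,r2:4,r3:5,r4:81,r5:3
cycle 7: issue MUL r4<-Mul1 // r0:Add2,r1:Mul2,r2:4,r3:5,r4:Mul1,r5:3
cycle 8: CDB Add1=79; issue ADD r1<-Add1 // r0:Add2,r1:Add1,r2:4,r3:5,r4:Mul1,r5:3
cycle 9: CDB Add2=7 // r0:7,r1:Add1,r2:4,r3:5,r4:Mul1,r5:3
cycle 10: CDB Mul2=8 // r0:7,r1:Add1,r2:4,r3:5,r4:Mul1,r5:3
cycle 11: CDB Mul1=12 // r0:7,r1:Add1,r2:4,r3:5,r4:12,r5:3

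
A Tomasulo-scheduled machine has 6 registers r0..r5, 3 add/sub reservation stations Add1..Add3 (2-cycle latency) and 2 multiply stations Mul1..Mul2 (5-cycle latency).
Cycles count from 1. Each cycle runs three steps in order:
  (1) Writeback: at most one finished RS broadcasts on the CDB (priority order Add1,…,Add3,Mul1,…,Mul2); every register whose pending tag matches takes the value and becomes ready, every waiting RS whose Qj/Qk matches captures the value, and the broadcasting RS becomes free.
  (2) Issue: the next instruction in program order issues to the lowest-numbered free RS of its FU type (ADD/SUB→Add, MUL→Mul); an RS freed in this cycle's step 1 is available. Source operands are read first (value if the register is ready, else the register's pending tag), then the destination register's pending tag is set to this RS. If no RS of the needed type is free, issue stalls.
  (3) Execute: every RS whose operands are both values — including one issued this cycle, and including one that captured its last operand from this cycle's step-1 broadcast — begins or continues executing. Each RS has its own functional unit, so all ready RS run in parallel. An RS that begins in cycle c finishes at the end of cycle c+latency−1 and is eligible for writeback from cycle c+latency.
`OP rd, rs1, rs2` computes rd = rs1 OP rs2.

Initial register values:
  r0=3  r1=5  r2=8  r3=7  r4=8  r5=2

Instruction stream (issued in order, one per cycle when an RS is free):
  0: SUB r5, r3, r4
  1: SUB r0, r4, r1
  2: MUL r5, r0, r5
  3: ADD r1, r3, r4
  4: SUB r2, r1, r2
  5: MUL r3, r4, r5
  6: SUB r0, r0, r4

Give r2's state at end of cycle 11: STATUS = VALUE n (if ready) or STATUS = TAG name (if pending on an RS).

cycle 1: issue SUB r5<-Add1 // r0:3,r1:5,r2:8,r3:7,r4:8,r5:Add1
cycle 2: issue SUB r0<-Add2 // r0:Add2,r1:5,r2:8,r3:7,r4:8,r5:Add1
cycle 3: CDB Add1=-1; issue MUL r5<-Mul1 // r0:Add2,r1:5,r2:8,r3:7,r4:8,r5:Mul1
cycle 4: CDB Add2=3; issue ADD r1<-Add1 // r0:3,r1:Add1,r2:8,r3:7,r4:8,r5:Mul1
cycle 5: issue SUB r2<-Add2 // r0:3,r1:Add1,r2:Add2,r3:7,r4:8,r5:Mul1
cycle 6: CDB Add1=15; issue MUL r3<-Mul2 // r0:3,r1:15,r2:Add2,r3:Mul2,r4:8,r5:Mul1
cycle 7: issue SUB r0<-Add1 // r0:Add1,r1:15,r2:Add2,r3:Mul2,r4:8,r5:Mul1
cycle 8: CDB Add2=7 // r0:Add1,r1:15,r2:7,r3:Mul2,r4:8,r5:Mul1
cycle 9: CDB Add1=-5 // r0:-5,r1:15,r2:7,r3:Mul2,r4:8,r5:Mul1
cycle 10: CDB Mul1=-3 // r0:-5,r1:15,r2:7,r3:Mul2,r4:8,r5:-3
cycle 11: - // r0:-5,r1:15,r2:7,r3:Mul2,r4:8,r5:-3

STATUS = VALUE 7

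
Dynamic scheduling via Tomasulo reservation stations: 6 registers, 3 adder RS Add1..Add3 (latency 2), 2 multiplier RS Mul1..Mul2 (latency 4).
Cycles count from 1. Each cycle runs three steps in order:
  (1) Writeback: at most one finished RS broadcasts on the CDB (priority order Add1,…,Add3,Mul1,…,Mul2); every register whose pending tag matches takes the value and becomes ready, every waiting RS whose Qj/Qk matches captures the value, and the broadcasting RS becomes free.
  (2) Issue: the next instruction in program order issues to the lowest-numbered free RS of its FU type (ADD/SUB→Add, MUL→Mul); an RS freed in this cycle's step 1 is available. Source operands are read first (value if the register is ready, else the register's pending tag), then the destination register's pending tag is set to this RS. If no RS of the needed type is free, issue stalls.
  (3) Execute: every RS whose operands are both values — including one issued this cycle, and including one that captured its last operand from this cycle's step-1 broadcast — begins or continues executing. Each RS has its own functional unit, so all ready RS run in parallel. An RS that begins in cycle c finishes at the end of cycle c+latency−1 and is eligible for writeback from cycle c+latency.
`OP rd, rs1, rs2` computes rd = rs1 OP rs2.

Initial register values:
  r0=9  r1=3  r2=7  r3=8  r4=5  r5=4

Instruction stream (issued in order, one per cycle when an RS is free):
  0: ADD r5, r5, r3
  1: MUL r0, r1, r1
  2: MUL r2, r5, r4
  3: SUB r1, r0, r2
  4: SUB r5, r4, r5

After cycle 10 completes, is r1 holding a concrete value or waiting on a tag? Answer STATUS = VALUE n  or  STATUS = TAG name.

STATUS = VALUE -51

cycle 1: issue ADD r5<-Add1 // r0:9,r1:3,r2:7,r3:8,r4:5,r5:Add1
cycle 2: issue MUL r0<-Mul1 // r0:Mul1,r1:3,r2:7,r3:8,r4:5,r5:Add1
cycle 3: CDB Add1=12; issue MUL r2<-Mul2 // r0:Mul1,r1:3,r2:Mul2,r3:8,r4:5,r5:12
cycle 4: issue SUB r1<-Add1 // r0:Mul1,r1:Add1,r2:Mul2,r3:8,r4:5,r5:12
cycle 5: issue SUB r5<-Add2 // r0:Mul1,r1:Add1,r2:Mul2,r3:8,r4:5,r5:Add2
cycle 6: CDB Mul1=9 // r0:9,r1:Add1,r2:Mul2,r3:8,r4:5,r5:Add2
cycle 7: CDB Add2=-7 // r0:9,r1:Add1,r2:Mul2,r3:8,r4:5,r5:-7
cycle 8: CDB Mul2=60 // r0:9,r1:Add1,r2:60,r3:8,r4:5,r5:-7
cycle 9: - // r0:9,r1:Add1,r2:60,r3:8,r4:5,r5:-7
cycle 10: CDB Add1=-51 // r0:9,r1:-51,r2:60,r3:8,r4:5,r5:-7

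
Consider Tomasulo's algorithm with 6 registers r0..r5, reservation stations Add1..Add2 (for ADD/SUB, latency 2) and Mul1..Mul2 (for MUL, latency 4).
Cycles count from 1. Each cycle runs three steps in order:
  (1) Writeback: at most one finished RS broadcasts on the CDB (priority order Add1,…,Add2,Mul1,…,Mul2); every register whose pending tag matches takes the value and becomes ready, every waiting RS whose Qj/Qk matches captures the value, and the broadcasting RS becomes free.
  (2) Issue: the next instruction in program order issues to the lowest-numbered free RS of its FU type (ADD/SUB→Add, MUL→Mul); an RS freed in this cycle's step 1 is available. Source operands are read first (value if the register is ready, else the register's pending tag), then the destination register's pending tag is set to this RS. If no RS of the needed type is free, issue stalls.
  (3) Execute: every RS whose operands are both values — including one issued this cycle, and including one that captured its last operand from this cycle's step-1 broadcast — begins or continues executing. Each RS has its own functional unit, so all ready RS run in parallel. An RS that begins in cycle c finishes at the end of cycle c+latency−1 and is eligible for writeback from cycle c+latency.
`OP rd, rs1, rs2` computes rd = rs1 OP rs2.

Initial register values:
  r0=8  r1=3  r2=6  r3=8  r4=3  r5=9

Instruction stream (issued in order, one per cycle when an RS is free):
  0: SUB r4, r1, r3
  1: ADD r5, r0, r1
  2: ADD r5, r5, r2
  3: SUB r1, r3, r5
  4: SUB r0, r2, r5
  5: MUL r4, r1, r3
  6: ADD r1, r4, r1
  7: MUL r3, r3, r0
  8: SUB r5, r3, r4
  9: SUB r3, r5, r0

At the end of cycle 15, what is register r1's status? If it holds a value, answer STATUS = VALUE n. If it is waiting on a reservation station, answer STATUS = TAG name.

STATUS = VALUE -81

  c1: issue SUB r4<-Add1  regs: r0:8,r1:3,r2:6,r3:8,r4:Add1,r5:9
  c2: issue ADD r5<-Add2  regs: r0:8,r1:3,r2:6,r3:8,r4:Add1,r5:Add2
  c3: CDB Add1=-5; issue ADD r5<-Add1  regs: r0:8,r1:3,r2:6,r3:8,r4:-5,r5:Add1
  c4: CDB Add2=11; issue SUB r1<-Add2  regs: r0:8,r1:Add2,r2:6,r3:8,r4:-5,r5:Add1
  c5: stall  regs: r0:8,r1:Add2,r2:6,r3:8,r4:-5,r5:Add1
  c6: CDB Add1=17; issue SUB r0<-Add1  regs: r0:Add1,r1:Add2,r2:6,r3:8,r4:-5,r5:17
  c7: issue MUL r4<-Mul1  regs: r0:Add1,r1:Add2,r2:6,r3:8,r4:Mul1,r5:17
  c8: CDB Add1=-11; issue ADD r1<-Add1  regs: r0:-11,r1:Add1,r2:6,r3:8,r4:Mul1,r5:17
  c9: CDB Add2=-9; issue MUL r3<-Mul2  regs: r0:-11,r1:Add1,r2:6,r3:Mul2,r4:Mul1,r5:17
  c10: issue SUB r5<-Add2  regs: r0:-11,r1:Add1,r2:6,r3:Mul2,r4:Mul1,r5:Add2
  c11: stall  regs: r0:-11,r1:Add1,r2:6,r3:Mul2,r4:Mul1,r5:Add2
  c12: stall  regs: r0:-11,r1:Add1,r2:6,r3:Mul2,r4:Mul1,r5:Add2
  c13: CDB Mul1=-72; stall  regs: r0:-11,r1:Add1,r2:6,r3:Mul2,r4:-72,r5:Add2
  c14: CDB Mul2=-88; stall  regs: r0:-11,r1:Add1,r2:6,r3:-88,r4:-72,r5:Add2
  c15: CDB Add1=-81; issue SUB r3<-Add1  regs: r0:-11,r1:-81,r2:6,r3:Add1,r4:-72,r5:Add2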